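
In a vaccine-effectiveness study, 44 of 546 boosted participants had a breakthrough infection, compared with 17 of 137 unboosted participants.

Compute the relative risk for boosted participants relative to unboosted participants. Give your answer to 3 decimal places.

RR: 0.649

risk, boosted participants = 44/546 = 0.0806
risk, unboosted participants = 17/137 = 0.1241
RR = 0.0806 / 0.1241 = 0.649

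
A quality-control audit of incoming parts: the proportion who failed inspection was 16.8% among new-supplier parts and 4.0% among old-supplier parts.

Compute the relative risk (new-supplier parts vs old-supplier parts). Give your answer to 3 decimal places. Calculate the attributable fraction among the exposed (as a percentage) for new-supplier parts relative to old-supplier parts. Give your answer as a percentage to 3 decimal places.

RR = 4.200; AR% = 76.190%

RR = 0.16800 / 0.04000 = 4.200
AR% = (0.16800 − 0.04000) / 0.16800 = 0.7619 → 76.190%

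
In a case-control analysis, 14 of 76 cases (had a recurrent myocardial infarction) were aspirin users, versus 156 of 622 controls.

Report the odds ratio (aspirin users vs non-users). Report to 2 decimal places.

odds, aspirin users = 14/156 = 0.0897
odds, non-users = 62/466 = 0.1330
OR = 0.0897 / 0.1330 = 0.67

0.67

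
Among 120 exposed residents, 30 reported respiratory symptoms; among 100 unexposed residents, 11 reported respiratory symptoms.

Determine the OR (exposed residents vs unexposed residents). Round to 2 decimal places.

odds, exposed residents = 30/90 = 0.3333
odds, unexposed residents = 11/89 = 0.1236
OR = 0.3333 / 0.1236 = 2.70

OR = 2.70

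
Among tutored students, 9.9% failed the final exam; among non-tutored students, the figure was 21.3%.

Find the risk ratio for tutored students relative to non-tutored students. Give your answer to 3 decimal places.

RR = 0.0990 / 0.2130 = 0.465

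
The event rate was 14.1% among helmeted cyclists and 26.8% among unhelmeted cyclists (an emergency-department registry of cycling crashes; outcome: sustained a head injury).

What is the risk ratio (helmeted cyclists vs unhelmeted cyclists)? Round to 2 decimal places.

RR = 0.1410 / 0.2680 = 0.53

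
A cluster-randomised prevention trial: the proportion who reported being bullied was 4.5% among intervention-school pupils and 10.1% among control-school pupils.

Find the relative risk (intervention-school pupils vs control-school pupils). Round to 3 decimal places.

RR = 0.04500 / 0.10100 = 0.446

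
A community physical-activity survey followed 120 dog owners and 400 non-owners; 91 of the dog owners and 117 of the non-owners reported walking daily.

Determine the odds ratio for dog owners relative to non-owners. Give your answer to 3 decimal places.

7.590

odds, dog owners = 91/29 = 3.1379
odds, non-owners = 117/283 = 0.4134
OR = 3.1379 / 0.4134 = 7.590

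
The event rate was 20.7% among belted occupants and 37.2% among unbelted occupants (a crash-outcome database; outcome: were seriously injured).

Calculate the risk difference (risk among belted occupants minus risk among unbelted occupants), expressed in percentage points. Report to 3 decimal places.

-16.500

risk difference = 0.2070 − 0.3720 = -0.1650 → -16.500 percentage points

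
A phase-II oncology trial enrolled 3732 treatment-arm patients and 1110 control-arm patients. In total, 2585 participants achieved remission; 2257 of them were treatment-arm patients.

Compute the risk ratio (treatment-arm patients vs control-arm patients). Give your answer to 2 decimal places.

treatment-arm patients without the outcome: 3732 − 2257 = 1475
control-arm patients with the outcome: 2585 − 2257 = 328
control-arm patients without the outcome: 1110 − 328 = 782
risk, treatment-arm patients = 2257/3732 = 0.6048
risk, control-arm patients = 328/1110 = 0.2955
RR = 0.6048 / 0.2955 = 2.05

2.05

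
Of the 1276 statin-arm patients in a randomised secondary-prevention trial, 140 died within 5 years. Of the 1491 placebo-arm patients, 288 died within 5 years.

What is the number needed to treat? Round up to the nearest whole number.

NNT: 12

risk, statin-arm patients = 140/1276 = 0.109718
risk, placebo-arm patients = 288/1491 = 0.193159
absolute risk difference = 0.083441
1 / 0.083441 = 11.985 → round up → 12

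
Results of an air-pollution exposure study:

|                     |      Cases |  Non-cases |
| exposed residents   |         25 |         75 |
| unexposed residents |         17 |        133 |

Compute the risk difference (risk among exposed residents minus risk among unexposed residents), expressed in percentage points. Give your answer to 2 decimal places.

risk, exposed residents = 25/100 = 0.2500
risk, unexposed residents = 17/150 = 0.1133
risk difference = 0.2500 − 0.1133 = 0.1367 → 13.67 percentage points

13.67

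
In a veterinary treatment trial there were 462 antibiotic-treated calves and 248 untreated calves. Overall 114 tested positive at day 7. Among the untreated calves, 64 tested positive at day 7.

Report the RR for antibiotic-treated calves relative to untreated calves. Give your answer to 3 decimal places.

0.419

antibiotic-treated calves with the outcome: 114 − 64 = 50
antibiotic-treated calves without the outcome: 462 − 50 = 412
untreated calves without the outcome: 248 − 64 = 184
risk, antibiotic-treated calves = 50/462 = 0.1082
risk, untreated calves = 64/248 = 0.2581
RR = 0.1082 / 0.2581 = 0.419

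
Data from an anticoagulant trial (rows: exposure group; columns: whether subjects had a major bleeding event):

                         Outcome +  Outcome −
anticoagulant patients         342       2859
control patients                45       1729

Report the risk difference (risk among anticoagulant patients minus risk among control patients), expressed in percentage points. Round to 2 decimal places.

risk, anticoagulant patients = 342/3201 = 0.10684
risk, control patients = 45/1774 = 0.02537
risk difference = 0.10684 − 0.02537 = 0.08148 → 8.15 percentage points

8.15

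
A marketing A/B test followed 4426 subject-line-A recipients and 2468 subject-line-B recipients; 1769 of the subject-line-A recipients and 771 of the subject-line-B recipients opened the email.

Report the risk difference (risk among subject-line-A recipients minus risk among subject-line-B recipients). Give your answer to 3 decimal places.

risk, subject-line-A recipients = 1769/4426 = 0.3997
risk, subject-line-B recipients = 771/2468 = 0.3124
risk difference = 0.3997 − 0.3124 = 0.087

0.087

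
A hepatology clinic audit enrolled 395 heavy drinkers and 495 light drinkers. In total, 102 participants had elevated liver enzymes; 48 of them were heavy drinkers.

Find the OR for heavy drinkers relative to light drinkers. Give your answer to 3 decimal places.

heavy drinkers without the outcome: 395 − 48 = 347
light drinkers with the outcome: 102 − 48 = 54
light drinkers without the outcome: 495 − 54 = 441
odds, heavy drinkers = 48/347 = 0.1383
odds, light drinkers = 54/441 = 0.1224
OR = 0.1383 / 0.1224 = 1.130

OR = 1.130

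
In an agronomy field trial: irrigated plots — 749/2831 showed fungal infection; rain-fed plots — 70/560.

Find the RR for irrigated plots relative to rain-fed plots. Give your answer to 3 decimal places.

RR ≈ 2.117

risk, irrigated plots = 749/2831 = 0.2646
risk, rain-fed plots = 70/560 = 0.1250
RR = 0.2646 / 0.1250 = 2.117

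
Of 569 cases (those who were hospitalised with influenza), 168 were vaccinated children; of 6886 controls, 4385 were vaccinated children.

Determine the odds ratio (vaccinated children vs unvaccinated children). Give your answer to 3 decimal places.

0.239

odds, vaccinated children = 168/4385 = 0.03831
odds, unvaccinated children = 401/2501 = 0.16034
OR = 0.03831 / 0.16034 = 0.239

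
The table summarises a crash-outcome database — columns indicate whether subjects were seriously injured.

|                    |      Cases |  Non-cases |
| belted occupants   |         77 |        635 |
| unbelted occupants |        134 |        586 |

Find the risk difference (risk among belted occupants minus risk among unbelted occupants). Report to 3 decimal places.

risk, belted occupants = 77/712 = 0.1081
risk, unbelted occupants = 134/720 = 0.1861
risk difference = 0.1081 − 0.1861 = -0.078

-0.078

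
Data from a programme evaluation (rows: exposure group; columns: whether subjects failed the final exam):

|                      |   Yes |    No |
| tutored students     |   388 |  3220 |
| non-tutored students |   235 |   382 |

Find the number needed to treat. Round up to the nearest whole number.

NNT = 4

risk, tutored students = 388/3608 = 0.107539
risk, non-tutored students = 235/617 = 0.380875
absolute risk difference = 0.273336
1 / 0.273336 = 3.659 → round up → 4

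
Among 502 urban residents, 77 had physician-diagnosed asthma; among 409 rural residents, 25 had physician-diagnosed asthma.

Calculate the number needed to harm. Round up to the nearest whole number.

11

risk, urban residents = 77/502 = 0.153386
risk, rural residents = 25/409 = 0.061125
absolute risk difference = 0.092262
1 / 0.092262 = 10.839 → round up → 11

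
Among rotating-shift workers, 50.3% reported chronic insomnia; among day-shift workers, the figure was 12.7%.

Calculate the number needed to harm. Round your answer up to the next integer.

absolute risk difference = 0.376000
1 / 0.376000 = 2.660 → round up → 3

NNH ≈ 3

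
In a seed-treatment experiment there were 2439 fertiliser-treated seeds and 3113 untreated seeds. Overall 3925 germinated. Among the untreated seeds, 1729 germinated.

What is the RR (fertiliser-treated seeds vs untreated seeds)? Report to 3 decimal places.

fertiliser-treated seeds with the outcome: 3925 − 1729 = 2196
fertiliser-treated seeds without the outcome: 2439 − 2196 = 243
untreated seeds without the outcome: 3113 − 1729 = 1384
risk, fertiliser-treated seeds = 2196/2439 = 0.9004
risk, untreated seeds = 1729/3113 = 0.5554
RR = 0.9004 / 0.5554 = 1.621

RR: 1.621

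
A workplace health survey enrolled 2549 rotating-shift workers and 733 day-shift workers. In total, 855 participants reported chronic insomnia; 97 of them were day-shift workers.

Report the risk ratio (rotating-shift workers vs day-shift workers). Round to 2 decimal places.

rotating-shift workers with the outcome: 855 − 97 = 758
rotating-shift workers without the outcome: 2549 − 758 = 1791
day-shift workers without the outcome: 733 − 97 = 636
risk, rotating-shift workers = 758/2549 = 0.2974
risk, day-shift workers = 97/733 = 0.1323
RR = 0.2974 / 0.1323 = 2.25

2.25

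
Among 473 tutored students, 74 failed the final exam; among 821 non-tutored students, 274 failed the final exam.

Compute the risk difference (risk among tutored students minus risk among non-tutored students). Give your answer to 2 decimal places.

risk, tutored students = 74/473 = 0.1564
risk, non-tutored students = 274/821 = 0.3337
risk difference = 0.1564 − 0.3337 = -0.18

RD ≈ -0.18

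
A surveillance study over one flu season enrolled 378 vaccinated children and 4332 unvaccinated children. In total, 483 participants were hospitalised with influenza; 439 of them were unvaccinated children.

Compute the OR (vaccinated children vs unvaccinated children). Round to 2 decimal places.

OR ≈ 1.17

vaccinated children with the outcome: 483 − 439 = 44
vaccinated children without the outcome: 378 − 44 = 334
unvaccinated children without the outcome: 4332 − 439 = 3893
odds, vaccinated children = 44/334 = 0.1317
odds, unvaccinated children = 439/3893 = 0.1128
OR = 0.1317 / 0.1128 = 1.17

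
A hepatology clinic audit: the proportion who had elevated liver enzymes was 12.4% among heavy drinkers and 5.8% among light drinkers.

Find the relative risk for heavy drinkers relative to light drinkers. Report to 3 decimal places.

RR = 0.1240 / 0.0580 = 2.138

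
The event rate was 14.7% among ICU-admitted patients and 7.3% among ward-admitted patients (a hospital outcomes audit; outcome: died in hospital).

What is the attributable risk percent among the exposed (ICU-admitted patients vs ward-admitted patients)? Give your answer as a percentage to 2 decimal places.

AR% = (0.1470 − 0.0730) / 0.1470 = 0.5034 → 50.34%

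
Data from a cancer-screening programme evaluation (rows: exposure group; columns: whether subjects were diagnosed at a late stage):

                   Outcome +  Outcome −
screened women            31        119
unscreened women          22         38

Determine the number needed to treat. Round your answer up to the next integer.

NNT: 7

risk, screened women = 31/150 = 0.206667
risk, unscreened women = 22/60 = 0.366667
absolute risk difference = 0.160000
1 / 0.160000 = 6.250 → round up → 7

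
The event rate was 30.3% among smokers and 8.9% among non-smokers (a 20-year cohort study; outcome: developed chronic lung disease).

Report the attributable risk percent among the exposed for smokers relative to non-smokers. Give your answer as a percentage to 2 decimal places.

AR% = (0.3030 − 0.0890) / 0.3030 = 0.7063 → 70.63%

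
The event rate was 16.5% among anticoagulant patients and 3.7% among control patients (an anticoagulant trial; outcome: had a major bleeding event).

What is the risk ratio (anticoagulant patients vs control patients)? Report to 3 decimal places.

RR = 0.16500 / 0.03700 = 4.459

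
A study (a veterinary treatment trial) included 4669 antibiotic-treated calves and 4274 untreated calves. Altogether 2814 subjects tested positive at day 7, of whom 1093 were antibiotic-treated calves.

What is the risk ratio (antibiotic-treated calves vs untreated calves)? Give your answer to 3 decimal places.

RR ≈ 0.581

antibiotic-treated calves without the outcome: 4669 − 1093 = 3576
untreated calves with the outcome: 2814 − 1093 = 1721
untreated calves without the outcome: 4274 − 1721 = 2553
risk, antibiotic-treated calves = 1093/4669 = 0.2341
risk, untreated calves = 1721/4274 = 0.4027
RR = 0.2341 / 0.4027 = 0.581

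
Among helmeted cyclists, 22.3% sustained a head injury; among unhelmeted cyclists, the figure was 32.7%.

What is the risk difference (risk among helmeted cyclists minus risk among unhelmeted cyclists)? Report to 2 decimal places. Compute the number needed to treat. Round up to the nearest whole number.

risk difference = 0.2230 − 0.3270 = -0.10
absolute risk difference = 0.104000
1 / 0.104000 = 9.615 → round up → 10

RD = -0.10; NNT = 10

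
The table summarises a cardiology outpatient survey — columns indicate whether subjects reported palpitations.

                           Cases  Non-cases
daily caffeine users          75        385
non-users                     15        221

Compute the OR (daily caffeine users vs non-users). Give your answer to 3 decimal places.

OR = (75 × 221) / (385 × 15) = 16575/5775 ≈ 2.870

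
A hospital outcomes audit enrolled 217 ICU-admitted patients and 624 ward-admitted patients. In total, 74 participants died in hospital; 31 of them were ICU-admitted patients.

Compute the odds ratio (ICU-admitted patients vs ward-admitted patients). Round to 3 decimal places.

ICU-admitted patients without the outcome: 217 − 31 = 186
ward-admitted patients with the outcome: 74 − 31 = 43
ward-admitted patients without the outcome: 624 − 43 = 581
OR = (31 × 581) / (186 × 43) = 18011/7998 ≈ 2.252

OR = 2.252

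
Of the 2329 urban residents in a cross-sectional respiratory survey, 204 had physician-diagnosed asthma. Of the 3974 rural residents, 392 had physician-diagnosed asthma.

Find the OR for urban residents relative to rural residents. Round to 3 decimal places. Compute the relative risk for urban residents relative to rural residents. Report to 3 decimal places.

OR = 0.877; RR = 0.888

OR = (204 × 3582) / (2125 × 392) = 730728/833000 ≈ 0.877
risk, urban residents = 204/2329 = 0.0876
risk, rural residents = 392/3974 = 0.0986
RR = 0.0876 / 0.0986 = 0.888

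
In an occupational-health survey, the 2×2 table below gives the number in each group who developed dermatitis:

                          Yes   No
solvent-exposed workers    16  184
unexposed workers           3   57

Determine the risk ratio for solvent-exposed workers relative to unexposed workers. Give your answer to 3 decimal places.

1.600

risk, solvent-exposed workers = 16/200 = 0.0800
risk, unexposed workers = 3/60 = 0.0500
RR = 0.0800 / 0.0500 = 1.600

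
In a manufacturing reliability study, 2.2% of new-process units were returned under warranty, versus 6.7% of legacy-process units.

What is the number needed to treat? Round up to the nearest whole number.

23

absolute risk difference = 0.045000
1 / 0.045000 = 22.222 → round up → 23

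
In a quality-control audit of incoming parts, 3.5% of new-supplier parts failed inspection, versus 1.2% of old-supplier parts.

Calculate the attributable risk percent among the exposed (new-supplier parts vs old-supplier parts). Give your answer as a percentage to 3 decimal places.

AR% = (0.03500 − 0.01200) / 0.03500 = 0.6571 → 65.714%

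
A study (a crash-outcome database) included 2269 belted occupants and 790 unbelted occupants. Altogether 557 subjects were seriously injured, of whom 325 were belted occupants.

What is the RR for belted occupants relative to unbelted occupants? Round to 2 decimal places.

0.49

belted occupants without the outcome: 2269 − 325 = 1944
unbelted occupants with the outcome: 557 − 325 = 232
unbelted occupants without the outcome: 790 − 232 = 558
risk, belted occupants = 325/2269 = 0.1432
risk, unbelted occupants = 232/790 = 0.2937
RR = 0.1432 / 0.2937 = 0.49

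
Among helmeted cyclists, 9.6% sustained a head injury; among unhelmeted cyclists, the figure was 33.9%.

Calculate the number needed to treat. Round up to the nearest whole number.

absolute risk difference = 0.243000
1 / 0.243000 = 4.115 → round up → 5

NNT = 5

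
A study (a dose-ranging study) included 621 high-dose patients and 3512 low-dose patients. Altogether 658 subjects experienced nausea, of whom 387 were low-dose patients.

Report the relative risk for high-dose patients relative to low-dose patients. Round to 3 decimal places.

3.960

high-dose patients with the outcome: 658 − 387 = 271
high-dose patients without the outcome: 621 − 271 = 350
low-dose patients without the outcome: 3512 − 387 = 3125
risk, high-dose patients = 271/621 = 0.4364
risk, low-dose patients = 387/3512 = 0.1102
RR = 0.4364 / 0.1102 = 3.960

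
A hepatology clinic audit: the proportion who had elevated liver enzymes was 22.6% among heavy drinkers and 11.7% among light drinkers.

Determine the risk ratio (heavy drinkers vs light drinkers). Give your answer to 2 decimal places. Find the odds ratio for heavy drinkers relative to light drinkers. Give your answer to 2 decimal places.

RR = 1.93; OR = 2.20

RR = 0.2260 / 0.1170 = 1.93
odds, heavy drinkers = 0.2260/0.7740 = 0.2920
odds, light drinkers = 0.1170/0.8830 = 0.1325
OR = 0.2920 / 0.1325 = 2.20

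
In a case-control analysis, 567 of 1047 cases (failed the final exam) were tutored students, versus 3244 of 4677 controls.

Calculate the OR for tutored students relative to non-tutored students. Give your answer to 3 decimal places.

OR = (567 × 1433) / (3244 × 480) = 812511/1557120 ≈ 0.522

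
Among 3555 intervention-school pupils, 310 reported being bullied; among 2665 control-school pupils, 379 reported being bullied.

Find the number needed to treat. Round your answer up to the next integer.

risk, intervention-school pupils = 310/3555 = 0.087201
risk, control-school pupils = 379/2665 = 0.142214
absolute risk difference = 0.055013
1 / 0.055013 = 18.178 → round up → 19

19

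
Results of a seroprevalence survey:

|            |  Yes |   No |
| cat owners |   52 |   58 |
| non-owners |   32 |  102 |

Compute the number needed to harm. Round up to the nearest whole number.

risk, cat owners = 52/110 = 0.472727
risk, non-owners = 32/134 = 0.238806
absolute risk difference = 0.233921
1 / 0.233921 = 4.275 → round up → 5

NNH = 5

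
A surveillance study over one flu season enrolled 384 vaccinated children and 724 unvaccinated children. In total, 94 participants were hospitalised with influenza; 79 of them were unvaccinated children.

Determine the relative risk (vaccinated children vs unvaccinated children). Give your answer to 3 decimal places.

0.358

vaccinated children with the outcome: 94 − 79 = 15
vaccinated children without the outcome: 384 − 15 = 369
unvaccinated children without the outcome: 724 − 79 = 645
risk, vaccinated children = 15/384 = 0.03906
risk, unvaccinated children = 79/724 = 0.10912
RR = 0.03906 / 0.10912 = 0.358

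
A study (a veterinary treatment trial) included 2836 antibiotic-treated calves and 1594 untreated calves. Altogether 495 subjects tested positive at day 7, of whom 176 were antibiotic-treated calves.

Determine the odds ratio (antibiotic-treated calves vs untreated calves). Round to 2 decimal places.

antibiotic-treated calves without the outcome: 2836 − 176 = 2660
untreated calves with the outcome: 495 − 176 = 319
untreated calves without the outcome: 1594 − 319 = 1275
OR = (176 × 1275) / (2660 × 319) = 224400/848540 ≈ 0.26

OR ≈ 0.26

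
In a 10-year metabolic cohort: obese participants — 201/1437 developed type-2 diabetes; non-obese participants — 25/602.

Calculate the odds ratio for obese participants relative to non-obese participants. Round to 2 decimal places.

OR = (201 × 577) / (1236 × 25) = 115977/30900 ≈ 3.75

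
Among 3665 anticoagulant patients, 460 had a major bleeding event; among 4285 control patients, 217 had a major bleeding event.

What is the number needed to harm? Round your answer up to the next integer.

14

risk, anticoagulant patients = 460/3665 = 0.125512
risk, control patients = 217/4285 = 0.050642
absolute risk difference = 0.074870
1 / 0.074870 = 13.356 → round up → 14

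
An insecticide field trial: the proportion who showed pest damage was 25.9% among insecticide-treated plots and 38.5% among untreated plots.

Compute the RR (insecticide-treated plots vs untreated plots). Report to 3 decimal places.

RR = 0.2590 / 0.3850 = 0.673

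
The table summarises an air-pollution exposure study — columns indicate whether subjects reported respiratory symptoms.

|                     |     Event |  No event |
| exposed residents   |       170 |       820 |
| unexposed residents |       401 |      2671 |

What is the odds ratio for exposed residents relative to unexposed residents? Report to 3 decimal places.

OR = (170 × 2671) / (820 × 401) = 454070/328820 ≈ 1.381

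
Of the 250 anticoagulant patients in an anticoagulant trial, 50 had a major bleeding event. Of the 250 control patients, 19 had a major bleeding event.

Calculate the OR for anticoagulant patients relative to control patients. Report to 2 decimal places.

OR: 3.04

odds, anticoagulant patients = 50/200 = 0.2500
odds, control patients = 19/231 = 0.0823
OR = 0.2500 / 0.0823 = 3.04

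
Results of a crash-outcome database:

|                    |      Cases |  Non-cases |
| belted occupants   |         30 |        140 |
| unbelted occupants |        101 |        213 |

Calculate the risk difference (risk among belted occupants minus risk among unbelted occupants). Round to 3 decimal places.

risk, belted occupants = 30/170 = 0.1765
risk, unbelted occupants = 101/314 = 0.3217
risk difference = 0.1765 − 0.3217 = -0.145

RD = -0.145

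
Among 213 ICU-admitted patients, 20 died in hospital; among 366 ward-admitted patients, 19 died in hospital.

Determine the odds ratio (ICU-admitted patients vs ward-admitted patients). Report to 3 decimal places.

OR = (20 × 347) / (193 × 19) = 6940/3667 ≈ 1.893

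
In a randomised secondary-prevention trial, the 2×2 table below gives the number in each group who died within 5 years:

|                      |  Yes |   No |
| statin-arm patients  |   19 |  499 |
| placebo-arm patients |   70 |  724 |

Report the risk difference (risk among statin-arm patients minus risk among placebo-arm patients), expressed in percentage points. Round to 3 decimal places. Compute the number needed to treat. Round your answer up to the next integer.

risk, statin-arm patients = 19/518 = 0.03668
risk, placebo-arm patients = 70/794 = 0.08816
risk difference = 0.03668 − 0.08816 = -0.05148 → -5.148 percentage points
absolute risk difference = 0.051482
1 / 0.051482 = 19.424 → round up → 20

RD = -5.148; NNT = 20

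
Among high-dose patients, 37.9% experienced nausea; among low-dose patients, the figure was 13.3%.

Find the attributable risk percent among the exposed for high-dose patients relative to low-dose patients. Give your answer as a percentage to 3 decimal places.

AR% = (0.3790 − 0.1330) / 0.3790 = 0.6491 → 64.908%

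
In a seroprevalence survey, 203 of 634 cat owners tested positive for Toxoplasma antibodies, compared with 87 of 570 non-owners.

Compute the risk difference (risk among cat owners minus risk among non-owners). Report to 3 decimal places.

RD: 0.168

risk, cat owners = 203/634 = 0.3202
risk, non-owners = 87/570 = 0.1526
risk difference = 0.3202 − 0.1526 = 0.168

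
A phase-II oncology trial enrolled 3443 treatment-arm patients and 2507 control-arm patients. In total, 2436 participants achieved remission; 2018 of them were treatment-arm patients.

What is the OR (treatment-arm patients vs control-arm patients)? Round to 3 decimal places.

OR = 7.077

treatment-arm patients without the outcome: 3443 − 2018 = 1425
control-arm patients with the outcome: 2436 − 2018 = 418
control-arm patients without the outcome: 2507 − 418 = 2089
odds, treatment-arm patients = 2018/1425 = 1.4161
odds, control-arm patients = 418/2089 = 0.2001
OR = 1.4161 / 0.2001 = 7.077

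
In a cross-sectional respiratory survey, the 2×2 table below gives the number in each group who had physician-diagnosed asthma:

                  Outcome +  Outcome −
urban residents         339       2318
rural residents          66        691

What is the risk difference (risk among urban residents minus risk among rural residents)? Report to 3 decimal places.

RD = 0.040

risk, urban residents = 339/2657 = 0.1276
risk, rural residents = 66/757 = 0.0872
risk difference = 0.1276 − 0.0872 = 0.040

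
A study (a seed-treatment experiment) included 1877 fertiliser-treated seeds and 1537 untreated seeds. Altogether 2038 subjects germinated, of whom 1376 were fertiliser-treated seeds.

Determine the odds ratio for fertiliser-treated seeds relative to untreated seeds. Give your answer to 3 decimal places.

OR ≈ 3.630

fertiliser-treated seeds without the outcome: 1877 − 1376 = 501
untreated seeds with the outcome: 2038 − 1376 = 662
untreated seeds without the outcome: 1537 − 662 = 875
odds, fertiliser-treated seeds = 1376/501 = 2.7465
odds, untreated seeds = 662/875 = 0.7566
OR = 2.7465 / 0.7566 = 3.630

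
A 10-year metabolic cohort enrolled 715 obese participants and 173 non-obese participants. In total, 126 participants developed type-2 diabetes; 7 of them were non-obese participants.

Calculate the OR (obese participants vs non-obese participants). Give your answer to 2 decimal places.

obese participants with the outcome: 126 − 7 = 119
obese participants without the outcome: 715 − 119 = 596
non-obese participants without the outcome: 173 − 7 = 166
odds, obese participants = 119/596 = 0.19966
odds, non-obese participants = 7/166 = 0.04217
OR = 0.19966 / 0.04217 = 4.73

4.73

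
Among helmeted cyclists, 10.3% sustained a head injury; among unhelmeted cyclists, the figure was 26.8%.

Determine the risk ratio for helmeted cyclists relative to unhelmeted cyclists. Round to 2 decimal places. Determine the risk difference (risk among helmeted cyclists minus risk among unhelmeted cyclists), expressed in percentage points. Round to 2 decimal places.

RR = 0.38; RD = -16.50

RR = 0.1030 / 0.2680 = 0.38
risk difference = 0.1030 − 0.2680 = -0.1650 → -16.50 percentage points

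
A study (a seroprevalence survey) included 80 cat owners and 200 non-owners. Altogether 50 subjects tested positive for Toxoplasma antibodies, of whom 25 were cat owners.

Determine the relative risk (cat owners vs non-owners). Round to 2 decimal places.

cat owners without the outcome: 80 − 25 = 55
non-owners with the outcome: 50 − 25 = 25
non-owners without the outcome: 200 − 25 = 175
risk, cat owners = 25/80 = 0.3125
risk, non-owners = 25/200 = 0.1250
RR = 0.3125 / 0.1250 = 2.50

RR = 2.50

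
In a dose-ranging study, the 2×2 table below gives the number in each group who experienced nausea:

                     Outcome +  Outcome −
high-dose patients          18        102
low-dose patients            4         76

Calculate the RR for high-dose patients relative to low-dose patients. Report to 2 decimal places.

risk, high-dose patients = 18/120 = 0.1500
risk, low-dose patients = 4/80 = 0.0500
RR = 0.1500 / 0.0500 = 3.00

3.00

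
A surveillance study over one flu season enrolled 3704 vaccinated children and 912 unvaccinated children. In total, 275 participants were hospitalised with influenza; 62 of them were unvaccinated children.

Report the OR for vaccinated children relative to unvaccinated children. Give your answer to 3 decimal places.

OR = 0.836

vaccinated children with the outcome: 275 − 62 = 213
vaccinated children without the outcome: 3704 − 213 = 3491
unvaccinated children without the outcome: 912 − 62 = 850
OR = (213 × 850) / (3491 × 62) = 181050/216442 ≈ 0.836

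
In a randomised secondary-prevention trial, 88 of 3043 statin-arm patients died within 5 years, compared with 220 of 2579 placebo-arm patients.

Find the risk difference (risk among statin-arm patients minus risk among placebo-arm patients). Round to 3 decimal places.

RD ≈ -0.056

risk, statin-arm patients = 88/3043 = 0.02892
risk, placebo-arm patients = 220/2579 = 0.08530
risk difference = 0.02892 − 0.08530 = -0.056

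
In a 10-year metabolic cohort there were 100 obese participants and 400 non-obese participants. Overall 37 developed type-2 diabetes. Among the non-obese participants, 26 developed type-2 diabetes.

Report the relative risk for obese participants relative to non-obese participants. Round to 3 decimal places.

obese participants with the outcome: 37 − 26 = 11
obese participants without the outcome: 100 − 11 = 89
non-obese participants without the outcome: 400 − 26 = 374
risk, obese participants = 11/100 = 0.1100
risk, non-obese participants = 26/400 = 0.0650
RR = 0.1100 / 0.0650 = 1.692

1.692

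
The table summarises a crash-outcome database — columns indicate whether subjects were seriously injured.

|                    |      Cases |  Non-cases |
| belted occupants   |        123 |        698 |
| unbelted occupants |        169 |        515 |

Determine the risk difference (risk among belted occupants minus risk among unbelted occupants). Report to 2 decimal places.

risk, belted occupants = 123/821 = 0.1498
risk, unbelted occupants = 169/684 = 0.2471
risk difference = 0.1498 − 0.2471 = -0.10

-0.10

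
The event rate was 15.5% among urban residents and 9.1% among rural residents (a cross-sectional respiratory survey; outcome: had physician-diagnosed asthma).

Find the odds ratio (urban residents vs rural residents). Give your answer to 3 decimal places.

odds, urban residents = 0.1550/0.8450 = 0.1834
odds, rural residents = 0.0910/0.9090 = 0.1001
OR = 0.1834 / 0.1001 = 1.832

OR: 1.832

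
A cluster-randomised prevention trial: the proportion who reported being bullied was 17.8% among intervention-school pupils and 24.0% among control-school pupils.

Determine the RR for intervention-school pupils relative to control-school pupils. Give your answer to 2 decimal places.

RR = 0.1780 / 0.2400 = 0.74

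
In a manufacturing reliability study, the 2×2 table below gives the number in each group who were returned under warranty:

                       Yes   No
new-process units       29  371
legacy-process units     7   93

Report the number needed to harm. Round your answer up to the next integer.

risk, new-process units = 29/400 = 0.072500
risk, legacy-process units = 7/100 = 0.070000
absolute risk difference = 0.002500
1 / 0.002500 = 400.000 → round up → 400

400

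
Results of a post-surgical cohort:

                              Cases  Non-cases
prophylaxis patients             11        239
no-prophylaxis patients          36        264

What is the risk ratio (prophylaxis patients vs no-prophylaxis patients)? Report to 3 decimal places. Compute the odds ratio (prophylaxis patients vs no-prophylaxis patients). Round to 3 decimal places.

risk, prophylaxis patients = 11/250 = 0.04400
risk, no-prophylaxis patients = 36/300 = 0.12000
RR = 0.04400 / 0.12000 = 0.367
odds, prophylaxis patients = 11/239 = 0.04603
odds, no-prophylaxis patients = 36/264 = 0.13636
OR = 0.04603 / 0.13636 = 0.338

RR = 0.367; OR = 0.338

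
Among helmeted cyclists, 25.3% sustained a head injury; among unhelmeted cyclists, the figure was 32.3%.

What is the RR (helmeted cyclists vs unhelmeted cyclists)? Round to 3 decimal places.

RR = 0.2530 / 0.3230 = 0.783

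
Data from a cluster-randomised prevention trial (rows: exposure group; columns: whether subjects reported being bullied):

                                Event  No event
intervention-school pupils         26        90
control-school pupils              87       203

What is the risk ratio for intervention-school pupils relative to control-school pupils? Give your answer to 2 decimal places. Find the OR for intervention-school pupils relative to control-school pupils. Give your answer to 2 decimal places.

risk, intervention-school pupils = 26/116 = 0.2241
risk, control-school pupils = 87/290 = 0.3000
RR = 0.2241 / 0.3000 = 0.75
OR = (26 × 203) / (90 × 87) = 5278/7830 ≈ 0.67

RR = 0.75; OR = 0.67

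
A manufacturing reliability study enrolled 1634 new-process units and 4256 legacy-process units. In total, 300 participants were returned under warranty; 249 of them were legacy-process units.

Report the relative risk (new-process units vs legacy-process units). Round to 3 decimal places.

0.533

new-process units with the outcome: 300 − 249 = 51
new-process units without the outcome: 1634 − 51 = 1583
legacy-process units without the outcome: 4256 − 249 = 4007
risk, new-process units = 51/1634 = 0.03121
risk, legacy-process units = 249/4256 = 0.05851
RR = 0.03121 / 0.05851 = 0.533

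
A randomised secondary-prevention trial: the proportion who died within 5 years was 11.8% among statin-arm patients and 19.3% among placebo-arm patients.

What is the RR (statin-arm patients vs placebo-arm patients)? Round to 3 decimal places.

RR = 0.1180 / 0.1930 = 0.611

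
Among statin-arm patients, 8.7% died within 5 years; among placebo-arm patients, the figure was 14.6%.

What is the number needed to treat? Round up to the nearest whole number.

17

absolute risk difference = 0.059000
1 / 0.059000 = 16.949 → round up → 17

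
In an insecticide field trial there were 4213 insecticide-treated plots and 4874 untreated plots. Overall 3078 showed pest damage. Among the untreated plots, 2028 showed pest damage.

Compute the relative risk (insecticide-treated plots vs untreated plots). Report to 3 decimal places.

insecticide-treated plots with the outcome: 3078 − 2028 = 1050
insecticide-treated plots without the outcome: 4213 − 1050 = 3163
untreated plots without the outcome: 4874 − 2028 = 2846
risk, insecticide-treated plots = 1050/4213 = 0.2492
risk, untreated plots = 2028/4874 = 0.4161
RR = 0.2492 / 0.4161 = 0.599

0.599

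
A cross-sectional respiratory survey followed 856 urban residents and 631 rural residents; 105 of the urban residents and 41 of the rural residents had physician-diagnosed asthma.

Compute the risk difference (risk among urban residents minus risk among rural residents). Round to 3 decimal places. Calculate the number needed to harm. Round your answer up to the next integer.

risk, urban residents = 105/856 = 0.1227
risk, rural residents = 41/631 = 0.0650
risk difference = 0.1227 − 0.0650 = 0.058
absolute risk difference = 0.057687
1 / 0.057687 = 17.335 → round up → 18

RD = 0.058; NNH = 18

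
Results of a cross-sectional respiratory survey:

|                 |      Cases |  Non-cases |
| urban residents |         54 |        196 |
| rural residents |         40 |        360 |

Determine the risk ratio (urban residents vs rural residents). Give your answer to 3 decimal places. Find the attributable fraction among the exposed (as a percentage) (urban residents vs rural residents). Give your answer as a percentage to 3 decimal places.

RR = 2.160; AR% = 53.704%

risk, urban residents = 54/250 = 0.2160
risk, rural residents = 40/400 = 0.1000
RR = 0.2160 / 0.1000 = 2.160
AR% = (0.2160 − 0.1000) / 0.2160 = 0.5370 → 53.704%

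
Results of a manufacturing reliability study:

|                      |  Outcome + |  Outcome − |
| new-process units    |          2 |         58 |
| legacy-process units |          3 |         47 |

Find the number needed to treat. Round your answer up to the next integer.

risk, new-process units = 2/60 = 0.033333
risk, legacy-process units = 3/50 = 0.060000
absolute risk difference = 0.026667
1 / 0.026667 = 37.500 → round up → 38

38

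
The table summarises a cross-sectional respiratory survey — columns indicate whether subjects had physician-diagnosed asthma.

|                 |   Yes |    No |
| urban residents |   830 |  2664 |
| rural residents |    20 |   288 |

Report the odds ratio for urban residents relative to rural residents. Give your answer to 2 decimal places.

4.49

odds, urban residents = 830/2664 = 0.3116
odds, rural residents = 20/288 = 0.0694
OR = 0.3116 / 0.0694 = 4.49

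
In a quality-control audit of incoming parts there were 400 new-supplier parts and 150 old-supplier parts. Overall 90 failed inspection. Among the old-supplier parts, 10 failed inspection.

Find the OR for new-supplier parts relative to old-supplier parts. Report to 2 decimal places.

new-supplier parts with the outcome: 90 − 10 = 80
new-supplier parts without the outcome: 400 − 80 = 320
old-supplier parts without the outcome: 150 − 10 = 140
odds, new-supplier parts = 80/320 = 0.2500
odds, old-supplier parts = 10/140 = 0.0714
OR = 0.2500 / 0.0714 = 3.50

3.50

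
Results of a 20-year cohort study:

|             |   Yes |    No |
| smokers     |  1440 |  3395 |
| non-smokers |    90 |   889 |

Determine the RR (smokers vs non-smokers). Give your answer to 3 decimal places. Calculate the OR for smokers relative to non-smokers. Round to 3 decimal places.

risk, smokers = 1440/4835 = 0.2978
risk, non-smokers = 90/979 = 0.0919
RR = 0.2978 / 0.0919 = 3.240
OR = (1440 × 889) / (3395 × 90) = 1280160/305550 ≈ 4.190

RR = 3.240; OR = 4.190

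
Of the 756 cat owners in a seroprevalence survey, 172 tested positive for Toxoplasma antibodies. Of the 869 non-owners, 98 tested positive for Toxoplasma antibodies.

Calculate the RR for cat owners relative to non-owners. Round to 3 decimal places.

2.017

risk, cat owners = 172/756 = 0.2275
risk, non-owners = 98/869 = 0.1128
RR = 0.2275 / 0.1128 = 2.017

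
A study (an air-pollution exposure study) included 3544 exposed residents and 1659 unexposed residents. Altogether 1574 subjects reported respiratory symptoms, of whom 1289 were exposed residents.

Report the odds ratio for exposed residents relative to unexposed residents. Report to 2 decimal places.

OR = 2.76

exposed residents without the outcome: 3544 − 1289 = 2255
unexposed residents with the outcome: 1574 − 1289 = 285
unexposed residents without the outcome: 1659 − 285 = 1374
OR = (1289 × 1374) / (2255 × 285) = 1771086/642675 ≈ 2.76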